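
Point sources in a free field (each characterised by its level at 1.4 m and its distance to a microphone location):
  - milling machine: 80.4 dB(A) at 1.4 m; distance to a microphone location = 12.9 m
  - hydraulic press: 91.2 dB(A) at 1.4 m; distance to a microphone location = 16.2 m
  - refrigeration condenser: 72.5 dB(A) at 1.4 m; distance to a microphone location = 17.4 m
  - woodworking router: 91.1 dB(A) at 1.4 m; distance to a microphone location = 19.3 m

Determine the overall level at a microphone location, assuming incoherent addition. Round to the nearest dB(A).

Propagate each source to the receiver with L = L_ref − 20·log₁₀(r/r_ref), then add intensities.
milling machine: 80.4 − 20·log₁₀(12.9/1.4) = 80.4 − 19.29 = 61.11 dB(A).
hydraulic press: 91.2 − 20·log₁₀(16.2/1.4) = 91.2 − 21.27 = 69.93 dB(A).
refrigeration condenser: 72.5 − 20·log₁₀(17.4/1.4) = 72.5 − 21.89 = 50.61 dB(A).
woodworking router: 91.1 − 20·log₁₀(19.3/1.4) = 91.1 − 22.79 = 68.31 dB(A).
Σ 10^(L/10) = 1.803e+07 → L_total = 10·log₁₀(1.803e+07) = 72.56 dB(A).

73 dB(A)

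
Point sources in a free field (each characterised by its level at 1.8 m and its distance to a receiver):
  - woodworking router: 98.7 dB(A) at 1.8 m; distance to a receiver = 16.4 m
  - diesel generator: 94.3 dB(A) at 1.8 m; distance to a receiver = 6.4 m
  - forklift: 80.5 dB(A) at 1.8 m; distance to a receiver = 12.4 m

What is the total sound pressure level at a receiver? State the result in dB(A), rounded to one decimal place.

84.8 dB(A)

First find each source's level at the receiver (point-source: −20·log₁₀(r/r_ref)), then combine on an intensity basis.
woodworking router: 98.7 − 20·log₁₀(16.4/1.8) = 98.7 − 19.19 = 79.51 dB(A).
diesel generator: 94.3 − 20·log₁₀(6.4/1.8) = 94.3 − 11.02 = 83.28 dB(A).
forklift: 80.5 − 20·log₁₀(12.4/1.8) = 80.5 − 16.76 = 63.74 dB(A).
Σ 10^(L/10) = 3.046e+08 → L_total = 10·log₁₀(3.046e+08) = 84.84 dB(A).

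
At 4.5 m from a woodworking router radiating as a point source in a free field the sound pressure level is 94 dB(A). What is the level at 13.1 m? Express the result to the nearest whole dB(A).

For a point source, L₂ = L₁ − 20·log₁₀(r₂/r₁).
L₂ = 94 − 20·log₁₀(13.1/4.5) = 94 − 9.281 = 84.72 dB(A).

85 dB(A)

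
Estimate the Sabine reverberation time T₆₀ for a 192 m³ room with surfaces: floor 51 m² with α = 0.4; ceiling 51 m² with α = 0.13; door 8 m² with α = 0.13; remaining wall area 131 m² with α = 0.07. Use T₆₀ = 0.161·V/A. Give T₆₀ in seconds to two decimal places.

0.83 s

Summing Sᵢαᵢ: 51·0.4 + 51·0.13 + 8·0.13 + 131·0.07 = 37.24 m².
T₆₀ = 0.161·V/A = 0.161·192/37.24 = 0.830 s.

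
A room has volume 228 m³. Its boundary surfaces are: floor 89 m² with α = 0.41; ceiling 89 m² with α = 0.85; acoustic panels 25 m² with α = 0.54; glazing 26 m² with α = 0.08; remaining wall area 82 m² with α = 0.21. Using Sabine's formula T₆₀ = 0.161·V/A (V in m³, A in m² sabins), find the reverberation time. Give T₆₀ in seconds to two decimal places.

A = Σ Sᵢαᵢ = 89·0.41 + 89·0.85 + 25·0.54 + 26·0.08 + 82·0.21 = 144.94 m².
T₆₀ = 0.161·V/A = 0.161·228/144.94 = 0.253 s.

0.25 s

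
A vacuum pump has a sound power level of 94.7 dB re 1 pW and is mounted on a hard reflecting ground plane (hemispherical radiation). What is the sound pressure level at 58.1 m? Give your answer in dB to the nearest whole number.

Free-field hemispherical radiation: L_p = L_w − 10·log₁₀(2π·r²), r = 58.1 m.
2π·r² = 2.121e+04 m², 10·log₁₀ of that is 43.265 dB.
L_p = 94.7 − 43.265 = 51.43 dB.

51 dB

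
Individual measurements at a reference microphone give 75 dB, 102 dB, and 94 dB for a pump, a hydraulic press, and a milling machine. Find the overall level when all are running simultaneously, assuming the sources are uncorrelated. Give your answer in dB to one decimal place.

For uncorrelated sources the intensities add, so convert each level to linear form, sum, and take 10·log₁₀ of the total.
Σ 10^(L/10) = 10^(75/10) + 10^(102/10) + 10^(94/10) = 1.839e+10.
L_total = 10·log₁₀(1.839e+10) = 102.65 dB.

102.6 dB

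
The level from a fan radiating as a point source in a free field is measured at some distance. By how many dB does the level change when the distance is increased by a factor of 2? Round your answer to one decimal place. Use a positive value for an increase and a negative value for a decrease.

-6.0 dB

A point source loses 6 dB per doubling of distance; generally ΔL = −20·log₁₀(r₂/r₁).
ΔL = −20·log₁₀(2) = -6.02 dB.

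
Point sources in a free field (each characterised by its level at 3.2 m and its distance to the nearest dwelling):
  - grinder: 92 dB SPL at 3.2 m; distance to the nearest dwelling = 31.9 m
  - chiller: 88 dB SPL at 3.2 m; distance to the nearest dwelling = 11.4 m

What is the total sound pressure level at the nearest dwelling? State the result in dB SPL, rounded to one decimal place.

78.2 dB SPL

Propagate each source to the receiver with L = L_ref − 20·log₁₀(r/r_ref), then add intensities.
grinder: 92 − 20·log₁₀(31.9/3.2) = 92 − 19.97 = 72.03 dB SPL.
chiller: 88 − 20·log₁₀(11.4/3.2) = 88 − 11.04 = 76.96 dB SPL.
Σ 10^(L/10) = 6.566e+07 → L_total = 10·log₁₀(6.566e+07) = 78.17 dB SPL.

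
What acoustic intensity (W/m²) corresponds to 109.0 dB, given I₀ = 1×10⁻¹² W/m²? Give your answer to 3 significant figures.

0.0794 W/m²

I = I₀·10^(L/10) = 10⁻¹² × 10^(109.0/10) = 10^(-1.100).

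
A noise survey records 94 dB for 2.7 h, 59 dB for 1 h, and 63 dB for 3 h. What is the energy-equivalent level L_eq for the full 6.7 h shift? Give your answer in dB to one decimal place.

90.1 dB

Weight each interval's intensity by its duration and average over T = 6.7 h:
Σ tᵢ·10^(Lᵢ/10) = 2.7·10^(94/10) + 1·10^(59/10) + 3·10^(63/10) = 6.789e+09.
L_eq = 10·log₁₀(6.789e+09/6.7) = 90.06 dB.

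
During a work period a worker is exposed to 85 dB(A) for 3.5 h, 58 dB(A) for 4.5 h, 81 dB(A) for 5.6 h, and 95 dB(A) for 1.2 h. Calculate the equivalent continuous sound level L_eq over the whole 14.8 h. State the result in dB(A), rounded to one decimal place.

L_eq = 10·log₁₀[(1/T)·Σ tᵢ·10^(Lᵢ/10)] with T = 14.8 h.
Σ tᵢ·10^(Lᵢ/10) = 3.5·10^(85/10) + 4.5·10^(58/10) + 5.6·10^(81/10) + 1.2·10^(95/10) = 5.609e+09.
L_eq = 10·log₁₀(5.609e+09/14.8) = 85.79 dB(A).

85.8 dB(A)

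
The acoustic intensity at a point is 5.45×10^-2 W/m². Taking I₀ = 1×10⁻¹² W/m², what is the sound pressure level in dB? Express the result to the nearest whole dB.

Dividing by I₀ shifts the exponent by 12: I/I₀ = 5.45×10^10.
L = 10·(0.7364 + 10) = 107.36 dB.

107 dB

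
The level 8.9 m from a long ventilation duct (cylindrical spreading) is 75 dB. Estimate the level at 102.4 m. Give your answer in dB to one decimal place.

64.4 dB

Cylindrical spreading from a line source gives a 10·log₁₀(r₂/r₁) drop.
L₂ = 75 − 10·log₁₀(102.4/8.9) = 75 − 10.609 = 64.39 dB.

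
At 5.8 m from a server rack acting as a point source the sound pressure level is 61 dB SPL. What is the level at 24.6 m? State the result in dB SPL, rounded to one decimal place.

48.4 dB SPL

For a point source, L₂ = L₁ − 20·log₁₀(r₂/r₁).
L₂ = 61 − 20·log₁₀(24.6/5.8) = 61 − 12.550 = 48.45 dB SPL.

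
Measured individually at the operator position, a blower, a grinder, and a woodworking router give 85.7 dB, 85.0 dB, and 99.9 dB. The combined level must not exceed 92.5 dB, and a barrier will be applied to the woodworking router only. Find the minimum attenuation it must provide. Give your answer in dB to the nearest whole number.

The untreated sources together contribute 10^(85.7/10) + 10^(85.0/10) = 6.878e+08, i.e. 88.37 dB.
To meet 92.5 dB overall, the treated woodworking router may contribute at most 10^(92.5/10) − 6.878e+08 = 1.091e+09, i.e. 90.38 dB.
Required insertion loss = 99.9 − 90.38 = 9.52 dB.

10 dB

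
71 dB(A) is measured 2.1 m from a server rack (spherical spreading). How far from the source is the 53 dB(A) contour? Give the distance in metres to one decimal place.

For a point source L₁ − L₂ = 20·log₁₀(r₂/r₁), so r₂ = r₁·10^((L₁−L₂)/20).
r₂ = 2.1·10^((71−53)/20) = 2.1·10^(18.0/20) = 16.68 m.

16.7 m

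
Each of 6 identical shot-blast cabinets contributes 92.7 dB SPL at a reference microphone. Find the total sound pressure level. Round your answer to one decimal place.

With 6 equal, uncorrelated contributions the intensity is 6× that of one unit, giving a rise of 10·log₁₀ 6.
L_total = 92.7 + 10·log₁₀(6) = 92.7 + 7.782 = 100.48 dB SPL.

100.5 dB SPL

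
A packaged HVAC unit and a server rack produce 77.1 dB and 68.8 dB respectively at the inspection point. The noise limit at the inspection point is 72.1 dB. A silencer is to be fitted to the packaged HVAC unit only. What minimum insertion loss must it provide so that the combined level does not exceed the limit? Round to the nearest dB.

8 dB

Fixed contribution from the other source: Σ 10^(L/10) = 10^(68.8/10) = 7.586e+06 (68.80 dB).
The limit corresponds to 10^(72.1/10) = 1.622e+07; subtracting the fixed part leaves 8.632e+06 for the packaged HVAC unit, i.e. 69.36 dB.
Required insertion loss = 77.1 − 69.36 = 7.74 dB.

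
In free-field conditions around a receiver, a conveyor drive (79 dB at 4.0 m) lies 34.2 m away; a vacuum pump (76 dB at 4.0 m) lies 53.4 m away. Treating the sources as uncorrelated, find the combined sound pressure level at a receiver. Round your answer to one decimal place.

First find each source's level at the receiver (point-source: −20·log₁₀(r/r_ref)), then combine on an intensity basis.
conveyor drive: 79 − 20·log₁₀(34.2/4.0) = 79 − 18.64 = 60.36 dB.
vacuum pump: 76 − 20·log₁₀(53.4/4.0) = 76 − 22.51 = 53.49 dB.
Σ 10^(L/10) = 1.310e+06 → L_total = 10·log₁₀(1.310e+06) = 61.17 dB.

61.2 dB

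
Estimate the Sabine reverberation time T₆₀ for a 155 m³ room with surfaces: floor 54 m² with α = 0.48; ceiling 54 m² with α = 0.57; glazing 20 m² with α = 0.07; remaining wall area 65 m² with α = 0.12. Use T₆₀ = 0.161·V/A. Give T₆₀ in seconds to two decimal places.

A = Σ Sᵢαᵢ = 54·0.48 + 54·0.57 + 20·0.07 + 65·0.12 = 65.90 m².
T₆₀ = 0.161 × 155 / 65.90 = 0.379 s.

0.38 s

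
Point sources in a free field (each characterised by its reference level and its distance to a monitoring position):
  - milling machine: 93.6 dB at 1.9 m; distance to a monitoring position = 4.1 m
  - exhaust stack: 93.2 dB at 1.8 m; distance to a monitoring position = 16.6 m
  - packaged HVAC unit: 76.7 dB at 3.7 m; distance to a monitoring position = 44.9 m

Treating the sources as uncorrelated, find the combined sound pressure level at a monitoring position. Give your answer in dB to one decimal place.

First find each source's level at the receiver (point-source: −20·log₁₀(r/r_ref)), then combine on an intensity basis.
milling machine: 93.6 − 20·log₁₀(4.1/1.9) = 93.6 − 6.68 = 86.92 dB.
exhaust stack: 93.2 − 20·log₁₀(16.6/1.8) = 93.2 − 19.30 = 73.90 dB.
packaged HVAC unit: 76.7 − 20·log₁₀(44.9/3.7) = 76.7 − 21.68 = 55.02 dB.
Σ 10^(L/10) = 5.169e+08 → L_total = 10·log₁₀(5.169e+08) = 87.13 dB.

87.1 dB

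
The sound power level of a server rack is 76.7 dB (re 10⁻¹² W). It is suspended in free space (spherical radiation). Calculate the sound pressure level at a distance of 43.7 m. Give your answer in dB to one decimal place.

32.9 dB

The power spreads over a sphere of area 4π·r², so L_p = L_w − 10·log₁₀(4π·r²).
4π·r² = 2.4e+04 m², 10·log₁₀ of that is 43.802 dB.
L_p = 76.7 − 43.802 = 32.90 dB.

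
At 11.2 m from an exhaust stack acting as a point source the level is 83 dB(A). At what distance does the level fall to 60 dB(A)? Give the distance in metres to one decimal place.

158.2 m

The 23.0 dB drop corresponds to a distance ratio of 10^(23.0/20) for a point source.
r₂ = 11.2·10^((83−60)/20) = 11.2·10^(23.0/20) = 158.20 m.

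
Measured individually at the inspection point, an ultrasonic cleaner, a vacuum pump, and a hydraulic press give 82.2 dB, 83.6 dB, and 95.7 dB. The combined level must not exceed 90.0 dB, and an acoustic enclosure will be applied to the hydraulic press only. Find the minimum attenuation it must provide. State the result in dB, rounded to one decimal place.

Fixed contribution from the other sources: Σ 10^(L/10) = 10^(82.2/10) + 10^(83.6/10) = 3.950e+08 (85.97 dB).
The limit corresponds to 10^(90.0/10) = 1.000e+09; subtracting the fixed part leaves 6.050e+08 for the hydraulic press, i.e. 87.82 dB.
Required insertion loss = 95.7 − 87.82 = 7.88 dB.

7.9 dB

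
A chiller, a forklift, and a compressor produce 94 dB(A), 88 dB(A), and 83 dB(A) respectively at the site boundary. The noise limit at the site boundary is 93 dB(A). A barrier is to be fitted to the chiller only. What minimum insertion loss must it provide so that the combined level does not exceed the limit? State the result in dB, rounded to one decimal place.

The untreated sources together contribute 10^(88/10) + 10^(83/10) = 8.305e+08, i.e. 89.19 dB(A).
To meet 93 dB(A) overall, the treated chiller may contribute at most 10^(93/10) − 8.305e+08 = 1.165e+09, i.e. 90.66 dB(A).
So the chiller must be reduced from 94 to 90.66 dB(A): IL = 3.34 dB.

3.3 dB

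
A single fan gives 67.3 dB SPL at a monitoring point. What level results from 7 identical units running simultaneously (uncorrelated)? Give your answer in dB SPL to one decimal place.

N identical incoherent sources raise the level by 10·log₁₀ N.
L_total = 67.3 + 10·log₁₀(7) = 67.3 + 8.451 = 75.75 dB SPL.

75.8 dB SPL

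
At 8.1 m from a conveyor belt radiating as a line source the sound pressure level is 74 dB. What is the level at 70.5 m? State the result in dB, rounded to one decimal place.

64.6 dB

Cylindrical spreading from a line source gives a 10·log₁₀(r₂/r₁) drop.
L₂ = 74 − 10·log₁₀(70.5/8.1) = 74 − 9.397 = 64.60 dB.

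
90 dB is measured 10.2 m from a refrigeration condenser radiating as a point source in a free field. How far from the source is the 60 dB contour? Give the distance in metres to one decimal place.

322.6 m

For a point source L₁ − L₂ = 20·log₁₀(r₂/r₁), so r₂ = r₁·10^((L₁−L₂)/20).
r₂ = 10.2·10^((90−60)/20) = 10.2·10^(30.0/20) = 322.55 m.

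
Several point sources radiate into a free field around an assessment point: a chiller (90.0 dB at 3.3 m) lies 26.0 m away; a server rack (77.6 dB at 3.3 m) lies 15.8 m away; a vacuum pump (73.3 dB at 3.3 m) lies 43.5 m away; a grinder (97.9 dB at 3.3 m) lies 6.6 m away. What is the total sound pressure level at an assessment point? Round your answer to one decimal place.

Apply inverse-square spreading to bring every level to the receiver, then sum 10^(L/10).
chiller: 90.0 − 20·log₁₀(26.0/3.3) = 90.0 − 17.93 = 72.07 dB.
server rack: 77.6 − 20·log₁₀(15.8/3.3) = 77.6 − 13.60 = 64.00 dB.
vacuum pump: 73.3 − 20·log₁₀(43.5/3.3) = 73.3 − 22.40 = 50.90 dB.
grinder: 97.9 − 20·log₁₀(6.6/3.3) = 97.9 − 6.02 = 91.88 dB.
Σ 10^(L/10) = 1.560e+09 → L_total = 10·log₁₀(1.560e+09) = 91.93 dB.

91.9 dB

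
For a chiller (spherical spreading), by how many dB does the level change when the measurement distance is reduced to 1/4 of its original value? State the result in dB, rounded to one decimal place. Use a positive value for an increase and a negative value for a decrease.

+12.0 dB

Point-source spreading: ΔL = −20·log₁₀(r₂/r₁).
ΔL = −20·log₁₀(0.25) = +12.04 dB.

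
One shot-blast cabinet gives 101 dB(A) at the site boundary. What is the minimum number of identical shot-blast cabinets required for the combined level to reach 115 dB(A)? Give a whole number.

26

N identical sources give L₁ + 10·log₁₀ N, so require 10·log₁₀ N ≥ 115 − 101 = 14.0 dB.
N ≥ 10^(14.0/10) = 25.119, so N = 26.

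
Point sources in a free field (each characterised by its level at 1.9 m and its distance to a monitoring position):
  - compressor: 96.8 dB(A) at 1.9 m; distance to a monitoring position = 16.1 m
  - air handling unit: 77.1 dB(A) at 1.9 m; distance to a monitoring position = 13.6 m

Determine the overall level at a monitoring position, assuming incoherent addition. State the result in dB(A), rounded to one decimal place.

First find each source's level at the receiver (point-source: −20·log₁₀(r/r_ref)), then combine on an intensity basis.
compressor: 96.8 − 20·log₁₀(16.1/1.9) = 96.8 − 18.56 = 78.24 dB(A).
air handling unit: 77.1 − 20·log₁₀(13.6/1.9) = 77.1 − 17.10 = 60.00 dB(A).
Σ 10^(L/10) = 6.766e+07 → L_total = 10·log₁₀(6.766e+07) = 78.30 dB(A).

78.3 dB(A)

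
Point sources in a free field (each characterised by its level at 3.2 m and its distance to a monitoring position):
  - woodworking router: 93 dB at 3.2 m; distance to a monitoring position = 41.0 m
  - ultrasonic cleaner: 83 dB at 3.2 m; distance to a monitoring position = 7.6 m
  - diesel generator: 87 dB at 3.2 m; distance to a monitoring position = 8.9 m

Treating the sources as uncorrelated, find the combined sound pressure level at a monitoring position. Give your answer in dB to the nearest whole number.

Apply inverse-square spreading to bring every level to the receiver, then sum 10^(L/10).
woodworking router: 93 − 20·log₁₀(41.0/3.2) = 93 − 22.15 = 70.85 dB.
ultrasonic cleaner: 83 − 20·log₁₀(7.6/3.2) = 83 − 7.51 = 75.49 dB.
diesel generator: 87 − 20·log₁₀(8.9/3.2) = 87 − 8.88 = 78.12 dB.
Σ 10^(L/10) = 1.123e+08 → L_total = 10·log₁₀(1.123e+08) = 80.50 dB.

81 dB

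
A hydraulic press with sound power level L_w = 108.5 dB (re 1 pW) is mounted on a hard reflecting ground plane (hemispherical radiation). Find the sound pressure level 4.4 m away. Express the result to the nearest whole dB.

L_p = L_w − 10·log₁₀(2π·r²) with r = 4.4 m.
2π·r² = 121.6 m², 10·log₁₀ of that is 20.851 dB.
L_p = 108.5 − 20.851 = 87.65 dB.

88 dB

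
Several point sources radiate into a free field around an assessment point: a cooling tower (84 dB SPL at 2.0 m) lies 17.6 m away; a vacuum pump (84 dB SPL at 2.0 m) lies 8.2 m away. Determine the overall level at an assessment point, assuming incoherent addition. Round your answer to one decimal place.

Propagate each source to the receiver with L = L_ref − 20·log₁₀(r/r_ref), then add intensities.
cooling tower: 84 − 20·log₁₀(17.6/2.0) = 84 − 18.89 = 65.11 dB SPL.
vacuum pump: 84 − 20·log₁₀(8.2/2.0) = 84 − 12.26 = 71.74 dB SPL.
Σ 10^(L/10) = 1.819e+07 → L_total = 10·log₁₀(1.819e+07) = 72.60 dB SPL.

72.6 dB SPL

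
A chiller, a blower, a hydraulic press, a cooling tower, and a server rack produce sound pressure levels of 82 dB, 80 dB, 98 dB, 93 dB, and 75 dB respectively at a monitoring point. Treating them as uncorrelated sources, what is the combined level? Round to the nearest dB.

99 dB

Incoherent sources combine by intensity addition: L_total = 10·log₁₀(Σ 10^(L_i/10)).
Σ 10^(L/10) = 10^(82/10) + 10^(80/10) + 10^(98/10) + 10^(93/10) + 10^(75/10) = 8.595e+09.
L_total = 10·log₁₀(8.595e+09) = 99.34 dB.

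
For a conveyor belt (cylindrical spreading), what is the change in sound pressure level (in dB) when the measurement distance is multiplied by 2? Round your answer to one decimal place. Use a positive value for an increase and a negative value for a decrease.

A line source loses 3 dB per doubling of distance; generally ΔL = −10·log₁₀(r₂/r₁).
ΔL = −10·log₁₀(2) = -3.01 dB.

-3.0 dB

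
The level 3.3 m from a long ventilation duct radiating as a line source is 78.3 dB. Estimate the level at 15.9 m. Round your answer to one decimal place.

Line-source attenuation: ΔL = 10·log₁₀(r₂/r₁) = 10·log₁₀(15.9/3.3) = 6.829 dB.
L₂ = 78.3 − 10·log₁₀(15.9/3.3) = 78.3 − 6.829 = 71.47 dB.

71.5 dB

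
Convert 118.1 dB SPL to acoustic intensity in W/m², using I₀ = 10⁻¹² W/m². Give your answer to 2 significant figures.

0.65 W/m²

L = 10·log₁₀(I/I₀) ⇒ I = I₀·10^(L/10) = 10⁻¹² × 10^11.81.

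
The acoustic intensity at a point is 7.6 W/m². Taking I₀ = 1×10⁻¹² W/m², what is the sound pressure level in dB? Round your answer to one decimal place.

128.8 dB

I/I₀ = 7.6/10⁻¹² = 7.6×10^12, and L = 10·log₁₀(I/I₀).
L = 10·(0.8808 + 12) = 128.81 dB.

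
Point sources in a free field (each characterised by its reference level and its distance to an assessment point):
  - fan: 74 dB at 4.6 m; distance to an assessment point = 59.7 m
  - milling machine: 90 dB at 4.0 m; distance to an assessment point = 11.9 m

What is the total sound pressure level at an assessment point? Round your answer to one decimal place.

80.5 dB

Apply inverse-square spreading to bring every level to the receiver, then sum 10^(L/10).
fan: 74 − 20·log₁₀(59.7/4.6) = 74 − 22.26 = 51.74 dB.
milling machine: 90 − 20·log₁₀(11.9/4.0) = 90 − 9.47 = 80.53 dB.
Σ 10^(L/10) = 1.131e+08 → L_total = 10·log₁₀(1.131e+08) = 80.54 dB.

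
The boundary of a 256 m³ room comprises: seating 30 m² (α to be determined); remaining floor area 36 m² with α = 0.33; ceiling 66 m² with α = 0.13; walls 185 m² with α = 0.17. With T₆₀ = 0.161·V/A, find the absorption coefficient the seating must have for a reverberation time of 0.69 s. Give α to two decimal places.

0.26

Required total absorption A = 0.161·256/0.69 = 59.73 m².
Absorption from the other surfaces = 36·0.33 + 66·0.13 + 185·0.17 = 51.91 m², so the seating must supply 7.82 m² over 30 m².
α = 7.82/30 = 0.261.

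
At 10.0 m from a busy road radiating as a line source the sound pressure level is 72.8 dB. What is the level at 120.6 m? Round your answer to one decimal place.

Line-source attenuation: ΔL = 10·log₁₀(r₂/r₁) = 10·log₁₀(120.6/10.0) = 10.813 dB.
L₂ = 72.8 − 10·log₁₀(120.6/10.0) = 72.8 − 10.813 = 61.99 dB.

62.0 dB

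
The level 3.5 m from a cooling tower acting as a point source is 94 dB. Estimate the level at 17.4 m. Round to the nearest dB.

80 dB

Point-source attenuation: ΔL = 20·log₁₀(r₂/r₁) = 20·log₁₀(17.4/3.5) = 13.930 dB.
L₂ = 94 − 20·log₁₀(17.4/3.5) = 94 − 13.930 = 80.07 dB.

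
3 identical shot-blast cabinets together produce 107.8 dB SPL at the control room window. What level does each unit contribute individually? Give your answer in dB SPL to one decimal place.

For N identical incoherent sources L_total = L₁ + 10·log₁₀ N, so L₁ = 107.8 − 10·log₁₀(3) = 107.8 − 4.771.

103.0 dB SPL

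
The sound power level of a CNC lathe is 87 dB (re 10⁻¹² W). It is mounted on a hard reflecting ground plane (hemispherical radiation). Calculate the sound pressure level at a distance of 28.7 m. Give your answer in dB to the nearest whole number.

Free-field hemispherical radiation: L_p = L_w − 10·log₁₀(2π·r²), r = 28.7 m.
2π·r² = 5175 m², 10·log₁₀ of that is 37.139 dB.
L_p = 87 − 37.139 = 49.86 dB.

50 dB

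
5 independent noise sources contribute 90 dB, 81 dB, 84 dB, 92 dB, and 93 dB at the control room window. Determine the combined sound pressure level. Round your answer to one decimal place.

97.0 dB

For uncorrelated sources the intensities add, so convert each level to linear form, sum, and take 10·log₁₀ of the total.
Σ 10^(L/10) = 10^(90/10) + 10^(81/10) + 10^(84/10) + 10^(92/10) + 10^(93/10) = 4.957e+09.
L_total = 10·log₁₀(4.957e+09) = 96.95 dB.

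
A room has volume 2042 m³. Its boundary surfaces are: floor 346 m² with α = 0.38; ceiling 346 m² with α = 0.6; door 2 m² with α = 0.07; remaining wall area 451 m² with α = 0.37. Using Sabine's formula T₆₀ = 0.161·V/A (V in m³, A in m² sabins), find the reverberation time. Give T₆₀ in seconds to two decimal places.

0.65 s

Total absorption A = 346·0.38 + 346·0.6 + 2·0.07 + 451·0.37 = 506.09 m² sabins.
T₆₀ = 0.161·V/A = 0.161·2042/506.09 = 0.650 s.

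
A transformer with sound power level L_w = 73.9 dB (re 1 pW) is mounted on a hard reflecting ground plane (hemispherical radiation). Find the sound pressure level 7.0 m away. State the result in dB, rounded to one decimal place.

49.0 dB

Free-field hemispherical radiation: L_p = L_w − 10·log₁₀(2π·r²), r = 7.0 m.
2π·r² = 307.9 m², 10·log₁₀ of that is 24.884 dB.
L_p = 73.9 − 24.884 = 49.02 dB.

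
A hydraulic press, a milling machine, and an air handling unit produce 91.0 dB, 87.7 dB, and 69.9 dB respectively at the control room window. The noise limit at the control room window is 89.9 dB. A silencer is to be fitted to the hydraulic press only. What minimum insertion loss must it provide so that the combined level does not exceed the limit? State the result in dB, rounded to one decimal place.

5.2 dB

Everything except the hydraulic press sums to 10^(87.7/10) + 10^(69.9/10) = 5.986e+08 in linear terms, 87.77 dB.
The limit corresponds to 10^(89.9/10) = 9.772e+08; subtracting the fixed part leaves 3.786e+08 for the hydraulic press, i.e. 85.78 dB.
Required insertion loss = 91.0 − 85.78 = 5.22 dB.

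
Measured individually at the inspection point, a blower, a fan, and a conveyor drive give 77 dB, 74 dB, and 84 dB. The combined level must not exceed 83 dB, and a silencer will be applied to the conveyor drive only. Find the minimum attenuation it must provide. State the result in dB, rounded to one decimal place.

3.1 dB

The untreated sources together contribute 10^(77/10) + 10^(74/10) = 7.524e+07, i.e. 78.76 dB.
The limit corresponds to 10^(83/10) = 1.995e+08; subtracting the fixed part leaves 1.243e+08 for the conveyor drive, i.e. 80.94 dB.
Required insertion loss = 84 − 80.94 = 3.06 dB.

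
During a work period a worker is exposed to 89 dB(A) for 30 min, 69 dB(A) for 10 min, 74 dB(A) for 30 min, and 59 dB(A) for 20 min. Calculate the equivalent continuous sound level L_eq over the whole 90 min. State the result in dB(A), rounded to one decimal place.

The energy average is taken in the linear domain: L_eq = 10·log₁₀[(Σ tᵢ·10^(Lᵢ/10))/T], T = 90 min.
Σ tᵢ·10^(Lᵢ/10) = 30·10^(89/10) + 10·10^(69/10) + 30·10^(74/10) + 20·10^(59/10) = 2.468e+10.
L_eq = 10·log₁₀(2.468e+10/90) = 84.38 dB(A).

84.4 dB(A)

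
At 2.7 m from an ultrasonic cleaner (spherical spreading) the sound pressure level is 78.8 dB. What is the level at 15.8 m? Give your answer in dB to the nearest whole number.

63 dB

Point-source attenuation: ΔL = 20·log₁₀(r₂/r₁) = 20·log₁₀(15.8/2.7) = 15.346 dB.
L₂ = 78.8 − 20·log₁₀(15.8/2.7) = 78.8 − 15.346 = 63.45 dB.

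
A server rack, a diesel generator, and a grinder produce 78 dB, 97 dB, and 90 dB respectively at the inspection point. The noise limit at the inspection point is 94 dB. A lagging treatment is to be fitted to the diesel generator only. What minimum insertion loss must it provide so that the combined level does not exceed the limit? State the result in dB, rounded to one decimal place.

5.4 dB

Fixed contribution from the other sources: Σ 10^(L/10) = 10^(78/10) + 10^(90/10) = 1.063e+09 (90.27 dB).
The limit corresponds to 10^(94/10) = 2.512e+09; subtracting the fixed part leaves 1.449e+09 for the diesel generator, i.e. 91.61 dB.
So the diesel generator must be reduced from 97 to 91.61 dB: IL = 5.39 dB.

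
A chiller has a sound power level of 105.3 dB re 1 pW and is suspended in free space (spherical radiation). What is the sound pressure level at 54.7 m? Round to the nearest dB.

60 dB

L_p = L_w − 10·log₁₀(4π·r²) with r = 54.7 m.
4π·r² = 3.76e+04 m², 10·log₁₀ of that is 45.752 dB.
L_p = 105.3 − 45.752 = 59.55 dB.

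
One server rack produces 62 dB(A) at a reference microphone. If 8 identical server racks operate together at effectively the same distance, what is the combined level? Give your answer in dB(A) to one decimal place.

N identical incoherent sources raise the level by 10·log₁₀ N.
L_total = 62 + 10·log₁₀(8) = 62 + 9.031 = 71.03 dB(A).

71.0 dB(A)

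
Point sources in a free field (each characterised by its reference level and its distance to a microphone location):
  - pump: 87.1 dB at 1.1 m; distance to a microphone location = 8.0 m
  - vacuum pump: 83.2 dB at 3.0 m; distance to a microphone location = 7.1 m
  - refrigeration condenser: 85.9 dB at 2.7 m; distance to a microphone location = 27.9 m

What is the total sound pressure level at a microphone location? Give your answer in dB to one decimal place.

77.0 dB

First find each source's level at the receiver (point-source: −20·log₁₀(r/r_ref)), then combine on an intensity basis.
pump: 87.1 − 20·log₁₀(8.0/1.1) = 87.1 − 17.23 = 69.87 dB.
vacuum pump: 83.2 − 20·log₁₀(7.1/3.0) = 83.2 − 7.48 = 75.72 dB.
refrigeration condenser: 85.9 − 20·log₁₀(27.9/2.7) = 85.9 − 20.28 = 65.62 dB.
Σ 10^(L/10) = 5.064e+07 → L_total = 10·log₁₀(5.064e+07) = 77.05 dB.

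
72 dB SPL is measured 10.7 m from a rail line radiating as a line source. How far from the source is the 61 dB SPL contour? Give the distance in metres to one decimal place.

134.7 m

Line-source spreading drops the level by 10·log₁₀(r₂/r₁); inverting, r₂/r₁ = 10^(ΔL/10).
r₂ = 10.7·10^((72−61)/10) = 10.7·10^(11.0/10) = 134.71 m.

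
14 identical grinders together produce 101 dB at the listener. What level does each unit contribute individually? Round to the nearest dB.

90 dB

For N identical incoherent sources L_total = L₁ + 10·log₁₀ N, so L₁ = 101 − 10·log₁₀(14) = 101 − 11.461.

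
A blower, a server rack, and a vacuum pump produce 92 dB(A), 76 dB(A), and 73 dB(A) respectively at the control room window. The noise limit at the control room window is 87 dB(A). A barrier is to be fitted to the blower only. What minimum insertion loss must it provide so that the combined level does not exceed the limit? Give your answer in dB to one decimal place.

5.6 dB

Fixed contribution from the other sources: Σ 10^(L/10) = 10^(76/10) + 10^(73/10) = 5.976e+07 (77.76 dB(A)).
To meet 87 dB(A) overall, the treated blower may contribute at most 10^(87/10) − 5.976e+07 = 4.414e+08, i.e. 86.45 dB(A).
So the blower must be reduced from 92 to 86.45 dB(A): IL = 5.55 dB.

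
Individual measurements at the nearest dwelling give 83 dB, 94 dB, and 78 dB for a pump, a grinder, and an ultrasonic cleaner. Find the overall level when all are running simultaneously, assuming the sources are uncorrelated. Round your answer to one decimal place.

For uncorrelated sources the intensities add, so convert each level to linear form, sum, and take 10·log₁₀ of the total.
Σ 10^(L/10) = 10^(83/10) + 10^(94/10) + 10^(78/10) = 2.775e+09.
L_total = 10·log₁₀(2.775e+09) = 94.43 dB.

94.4 dB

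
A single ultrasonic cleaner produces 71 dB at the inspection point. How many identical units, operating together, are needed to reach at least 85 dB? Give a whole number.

The shortfall is 85 − 71 = 14.0 dB, and N units add 10·log₁₀ N, so need 10·log₁₀ N ≥ 14.0.
N ≥ 10^(14.0/10) = 25.119, so N = 26.

26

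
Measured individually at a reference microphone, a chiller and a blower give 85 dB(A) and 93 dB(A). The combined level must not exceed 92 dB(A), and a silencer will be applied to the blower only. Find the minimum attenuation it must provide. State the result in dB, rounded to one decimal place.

2.0 dB

Fixed contribution from the other source: Σ 10^(L/10) = 10^(85/10) = 3.162e+08 (85.00 dB(A)).
The limit corresponds to 10^(92/10) = 1.585e+09; subtracting the fixed part leaves 1.269e+09 for the blower, i.e. 91.03 dB(A).
So the blower must be reduced from 93 to 91.03 dB(A): IL = 1.97 dB.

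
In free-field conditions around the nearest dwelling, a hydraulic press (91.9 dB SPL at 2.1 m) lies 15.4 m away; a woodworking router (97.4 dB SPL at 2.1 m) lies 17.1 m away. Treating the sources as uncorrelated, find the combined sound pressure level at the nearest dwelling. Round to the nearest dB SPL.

Apply inverse-square spreading to bring every level to the receiver, then sum 10^(L/10).
hydraulic press: 91.9 − 20·log₁₀(15.4/2.1) = 91.9 − 17.31 = 74.59 dB SPL.
woodworking router: 97.4 − 20·log₁₀(17.1/2.1) = 97.4 − 18.22 = 79.18 dB SPL.
Σ 10^(L/10) = 1.117e+08 → L_total = 10·log₁₀(1.117e+08) = 80.48 dB SPL.

80 dB SPL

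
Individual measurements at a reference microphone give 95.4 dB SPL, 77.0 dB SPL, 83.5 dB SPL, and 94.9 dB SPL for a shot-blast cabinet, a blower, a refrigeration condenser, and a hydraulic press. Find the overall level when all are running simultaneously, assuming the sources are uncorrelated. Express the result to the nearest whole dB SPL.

98 dB SPL

Incoherent sources combine by intensity addition: L_total = 10·log₁₀(Σ 10^(L_i/10)).
Σ 10^(L/10) = 10^(95.4/10) + 10^(77.0/10) + 10^(83.5/10) + 10^(94.9/10) = 6.832e+09.
L_total = 10·log₁₀(6.832e+09) = 98.35 dB SPL.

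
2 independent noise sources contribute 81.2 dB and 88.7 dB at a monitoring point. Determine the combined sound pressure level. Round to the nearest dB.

For uncorrelated sources the intensities add, so convert each level to linear form, sum, and take 10·log₁₀ of the total.
Σ 10^(L/10) = 10^(81.2/10) + 10^(88.7/10) = 8.731e+08.
L_total = 10·log₁₀(8.731e+08) = 89.41 dB.

89 dB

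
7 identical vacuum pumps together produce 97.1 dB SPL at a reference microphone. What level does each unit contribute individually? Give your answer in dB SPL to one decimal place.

Dividing the total intensity by 7 lowers the level by 10·log₁₀ 7 = 8.451 dB: L₁ = 97.1 − 8.451.

88.6 dB SPL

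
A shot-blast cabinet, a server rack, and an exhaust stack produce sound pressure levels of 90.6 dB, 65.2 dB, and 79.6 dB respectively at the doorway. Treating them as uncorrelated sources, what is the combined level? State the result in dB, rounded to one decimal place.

For uncorrelated sources the intensities add, so convert each level to linear form, sum, and take 10·log₁₀ of the total.
Σ 10^(L/10) = 10^(90.6/10) + 10^(65.2/10) + 10^(79.6/10) = 1.243e+09.
L_total = 10·log₁₀(1.243e+09) = 90.94 dB.

90.9 dB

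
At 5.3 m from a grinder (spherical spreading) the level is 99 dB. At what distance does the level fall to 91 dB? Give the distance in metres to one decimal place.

The 8.0 dB drop corresponds to a distance ratio of 10^(8.0/20) for a point source.
r₂ = 5.3·10^((99−91)/20) = 5.3·10^(8.0/20) = 13.31 m.

13.3 m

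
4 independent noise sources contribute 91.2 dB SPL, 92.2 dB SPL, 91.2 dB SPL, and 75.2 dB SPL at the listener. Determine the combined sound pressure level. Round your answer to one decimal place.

96.4 dB SPL

Incoherent sources combine by intensity addition: L_total = 10·log₁₀(Σ 10^(L_i/10)).
Σ 10^(L/10) = 10^(91.2/10) + 10^(92.2/10) + 10^(91.2/10) + 10^(75.2/10) = 4.329e+09.
L_total = 10·log₁₀(4.329e+09) = 96.36 dB SPL.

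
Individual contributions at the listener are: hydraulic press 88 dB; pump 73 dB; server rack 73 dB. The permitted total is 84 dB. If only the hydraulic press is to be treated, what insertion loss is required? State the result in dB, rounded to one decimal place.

Fixed contribution from the other sources: Σ 10^(L/10) = 10^(73/10) + 10^(73/10) = 3.991e+07 (76.01 dB).
To meet 84 dB overall, the treated hydraulic press may contribute at most 10^(84/10) − 3.991e+07 = 2.113e+08, i.e. 83.25 dB.
Required insertion loss = 88 − 83.25 = 4.75 dB.

4.8 dB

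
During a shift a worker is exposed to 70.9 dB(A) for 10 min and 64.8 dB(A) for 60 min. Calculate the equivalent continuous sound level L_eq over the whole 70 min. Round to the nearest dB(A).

66 dB(A)

The energy average is taken in the linear domain: L_eq = 10·log₁₀[(Σ tᵢ·10^(Lᵢ/10))/T], T = 70 min.
Σ tᵢ·10^(Lᵢ/10) = 10·10^(70.9/10) + 60·10^(64.8/10) = 3.042e+08.
L_eq = 10·log₁₀(3.042e+08/70) = 66.38 dB(A).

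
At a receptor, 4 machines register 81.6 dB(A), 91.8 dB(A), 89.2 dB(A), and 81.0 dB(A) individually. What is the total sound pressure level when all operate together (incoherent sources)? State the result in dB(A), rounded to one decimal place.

94.2 dB(A)

For uncorrelated sources the intensities add, so convert each level to linear form, sum, and take 10·log₁₀ of the total.
Σ 10^(L/10) = 10^(81.6/10) + 10^(91.8/10) + 10^(89.2/10) + 10^(81.0/10) = 2.616e+09.
L_total = 10·log₁₀(2.616e+09) = 94.18 dB(A).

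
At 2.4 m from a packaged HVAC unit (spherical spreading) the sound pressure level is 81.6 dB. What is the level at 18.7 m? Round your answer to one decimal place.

63.8 dB

Point-source attenuation: ΔL = 20·log₁₀(r₂/r₁) = 20·log₁₀(18.7/2.4) = 17.833 dB.
L₂ = 81.6 − 20·log₁₀(18.7/2.4) = 81.6 − 17.833 = 63.77 dB.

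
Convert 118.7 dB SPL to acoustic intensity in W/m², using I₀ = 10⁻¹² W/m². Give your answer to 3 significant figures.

L = 10·log₁₀(I/I₀) ⇒ I = I₀·10^(L/10) = 10⁻¹² × 10^11.87.

0.741 W/m²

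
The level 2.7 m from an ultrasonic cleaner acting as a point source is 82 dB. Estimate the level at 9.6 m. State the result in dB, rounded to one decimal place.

For a point source, L₂ = L₁ − 20·log₁₀(r₂/r₁).
L₂ = 82 − 20·log₁₀(9.6/2.7) = 82 − 11.018 = 70.98 dB.

71.0 dB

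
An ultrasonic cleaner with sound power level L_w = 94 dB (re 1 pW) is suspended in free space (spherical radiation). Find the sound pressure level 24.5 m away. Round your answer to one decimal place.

The power spreads over a sphere of area 4π·r², so L_p = L_w − 10·log₁₀(4π·r²).
4π·r² = 7543 m², 10·log₁₀ of that is 38.775 dB.
L_p = 94 − 38.775 = 55.22 dB.

55.2 dB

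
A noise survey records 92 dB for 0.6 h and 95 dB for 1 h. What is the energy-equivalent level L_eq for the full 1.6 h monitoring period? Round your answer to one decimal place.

The energy average is taken in the linear domain: L_eq = 10·log₁₀[(Σ tᵢ·10^(Lᵢ/10))/T], T = 1.6 h.
Σ tᵢ·10^(Lᵢ/10) = 0.6·10^(92/10) + 1·10^(95/10) = 4.113e+09.
L_eq = 10·log₁₀(4.113e+09/1.6) = 94.10 dB.

94.1 dB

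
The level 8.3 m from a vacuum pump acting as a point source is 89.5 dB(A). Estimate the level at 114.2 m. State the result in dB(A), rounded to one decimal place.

Point-source attenuation: ΔL = 20·log₁₀(r₂/r₁) = 20·log₁₀(114.2/8.3) = 22.772 dB.
L₂ = 89.5 − 20·log₁₀(114.2/8.3) = 89.5 − 22.772 = 66.73 dB(A).

66.7 dB(A)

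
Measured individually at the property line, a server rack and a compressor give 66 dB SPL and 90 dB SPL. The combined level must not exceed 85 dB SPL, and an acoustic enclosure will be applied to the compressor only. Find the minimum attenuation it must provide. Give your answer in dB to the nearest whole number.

5 dB

The untreated sources together contribute 10^(66/10) = 3.981e+06, i.e. 66.00 dB SPL.
To meet 85 dB SPL overall, the treated compressor may contribute at most 10^(85/10) − 3.981e+06 = 3.122e+08, i.e. 84.94 dB SPL.
So the compressor must be reduced from 90 to 84.94 dB SPL: IL = 5.06 dB.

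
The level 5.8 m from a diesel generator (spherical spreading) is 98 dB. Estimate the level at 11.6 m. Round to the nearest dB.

92 dB

Spherical spreading from a point source gives a 20·log₁₀(r₂/r₁) drop.
L₂ = 98 − 20·log₁₀(11.6/5.8) = 98 − 6.021 = 91.98 dB.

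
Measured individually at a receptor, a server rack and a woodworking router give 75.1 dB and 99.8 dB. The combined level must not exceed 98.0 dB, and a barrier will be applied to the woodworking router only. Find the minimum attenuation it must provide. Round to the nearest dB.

Fixed contribution from the other source: Σ 10^(L/10) = 10^(75.1/10) = 3.236e+07 (75.10 dB).
To meet 98.0 dB overall, the treated woodworking router may contribute at most 10^(98.0/10) − 3.236e+07 = 6.277e+09, i.e. 97.98 dB.
Required insertion loss = 99.8 − 97.98 = 1.82 dB.

2 dB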